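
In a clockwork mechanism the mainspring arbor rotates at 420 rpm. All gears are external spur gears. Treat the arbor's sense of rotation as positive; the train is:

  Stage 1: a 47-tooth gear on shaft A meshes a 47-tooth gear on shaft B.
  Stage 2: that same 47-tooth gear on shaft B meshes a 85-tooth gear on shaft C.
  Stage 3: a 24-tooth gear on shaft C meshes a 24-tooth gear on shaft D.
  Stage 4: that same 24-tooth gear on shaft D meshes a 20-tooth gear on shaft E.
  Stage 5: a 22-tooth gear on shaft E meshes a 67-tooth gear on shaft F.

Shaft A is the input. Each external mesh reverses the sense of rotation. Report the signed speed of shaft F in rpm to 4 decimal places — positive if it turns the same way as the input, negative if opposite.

Stage 1 [47T→47T]: ω = 420.0000×47/47 = 420.0000 rpm, dir flips to −; running = −420.0000
Stage 2 [47T→85T]: ω = 420.0000×47/85 = 232.2353 rpm, dir flips to +; running = +232.2353
Stage 3 [24T→24T]: ω = 232.2353×24/24 = 232.2353 rpm, dir flips to −; running = −232.2353
Stage 4 [24T→20T]: ω = 232.2353×24/20 = 278.6824 rpm, dir flips to +; running = +278.6824
Stage 5 [22T→67T]: ω = 278.6824×22/67 = 91.5076 rpm, dir flips to −; running = −91.5076

-91.5076 rpm (opposite to input, |ω| = 91.5076 rpm)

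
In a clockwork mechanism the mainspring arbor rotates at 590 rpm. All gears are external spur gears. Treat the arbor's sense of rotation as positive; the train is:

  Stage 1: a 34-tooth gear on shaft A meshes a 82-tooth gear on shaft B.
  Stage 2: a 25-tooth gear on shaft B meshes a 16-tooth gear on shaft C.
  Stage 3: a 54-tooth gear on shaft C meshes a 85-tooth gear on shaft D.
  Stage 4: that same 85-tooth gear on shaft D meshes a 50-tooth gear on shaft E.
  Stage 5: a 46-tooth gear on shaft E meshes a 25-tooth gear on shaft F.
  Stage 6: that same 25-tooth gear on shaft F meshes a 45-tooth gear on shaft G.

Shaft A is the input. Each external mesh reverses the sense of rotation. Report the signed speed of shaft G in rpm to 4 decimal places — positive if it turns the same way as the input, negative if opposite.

+421.9939 rpm (same as input, |ω| = 421.9939 rpm)

Stage 1 [34T→82T]: ω = 590.0000×34/82 = 244.6341 rpm, dir flips to −; running = −244.6341
Stage 2 [25T→16T]: ω = 244.6341×25/16 = 382.2409 rpm, dir flips to +; running = +382.2409
Stage 3 [54T→85T]: ω = 382.2409×54/85 = 242.8354 rpm, dir flips to −; running = −242.8354
Stage 4 [85T→50T]: ω = 242.8354×85/50 = 412.8201 rpm, dir flips to +; running = +412.8201
Stage 5 [46T→25T]: ω = 412.8201×46/25 = 759.5890 rpm, dir flips to −; running = −759.5890
Stage 6 [25T→45T]: ω = 759.5890×25/45 = 421.9939 rpm, dir flips to +; running = +421.9939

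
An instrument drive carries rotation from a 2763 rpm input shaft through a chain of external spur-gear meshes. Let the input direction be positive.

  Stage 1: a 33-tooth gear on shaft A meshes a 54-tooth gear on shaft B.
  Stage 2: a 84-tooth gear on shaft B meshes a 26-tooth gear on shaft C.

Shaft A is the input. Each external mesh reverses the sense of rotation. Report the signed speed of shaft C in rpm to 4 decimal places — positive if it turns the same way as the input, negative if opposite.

+5455.1538 rpm (same as input, |ω| = 5455.1538 rpm)

Stage 1 [33T→54T]: ω = 2763.0000×33/54 = 1688.5000 rpm, dir flips to −; running = −1688.5000
Stage 2 [84T→26T]: ω = 1688.5000×84/26 = 5455.1538 rpm, dir flips to +; running = +5455.1538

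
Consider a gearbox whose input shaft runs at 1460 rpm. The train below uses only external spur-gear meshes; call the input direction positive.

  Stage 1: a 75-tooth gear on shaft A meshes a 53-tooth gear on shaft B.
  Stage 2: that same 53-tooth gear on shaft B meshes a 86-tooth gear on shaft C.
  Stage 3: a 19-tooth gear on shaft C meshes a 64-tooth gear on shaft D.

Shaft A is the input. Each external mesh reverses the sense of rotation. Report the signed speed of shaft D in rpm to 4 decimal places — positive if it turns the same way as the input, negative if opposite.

-377.9978 rpm (opposite to input, |ω| = 377.9978 rpm)

Stage 1 [75T→53T]: ω = 1460.0000×75/53 = 2066.0377 rpm, dir flips to −; running = −2066.0377
Stage 2 [53T→86T]: ω = 2066.0377×53/86 = 1273.2558 rpm, dir flips to +; running = +1273.2558
Stage 3 [19T→64T]: ω = 1273.2558×19/64 = 377.9978 rpm, dir flips to −; running = −377.9978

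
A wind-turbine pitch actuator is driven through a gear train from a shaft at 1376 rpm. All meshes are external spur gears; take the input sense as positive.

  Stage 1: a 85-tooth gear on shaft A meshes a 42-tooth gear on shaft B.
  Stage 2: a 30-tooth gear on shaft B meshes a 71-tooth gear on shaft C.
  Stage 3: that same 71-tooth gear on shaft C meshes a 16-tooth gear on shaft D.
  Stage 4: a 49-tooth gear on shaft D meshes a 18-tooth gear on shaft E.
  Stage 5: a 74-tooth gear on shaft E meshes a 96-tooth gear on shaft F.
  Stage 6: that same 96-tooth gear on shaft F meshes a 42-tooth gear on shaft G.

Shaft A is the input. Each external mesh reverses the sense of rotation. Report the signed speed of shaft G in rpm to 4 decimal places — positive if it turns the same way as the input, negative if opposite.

+25043.5185 rpm (same as input, |ω| = 25043.5185 rpm)

Stage 1 [85T→42T]: ω = 1376.0000×85/42 = 2784.7619 rpm, dir flips to −; running = −2784.7619
Stage 2 [30T→71T]: ω = 2784.7619×30/71 = 1176.6600 rpm, dir flips to +; running = +1176.6600
Stage 3 [71T→16T]: ω = 1176.6600×71/16 = 5221.4286 rpm, dir flips to −; running = −5221.4286
Stage 4 [49T→18T]: ω = 5221.4286×49/18 = 14213.8889 rpm, dir flips to +; running = +14213.8889
Stage 5 [74T→96T]: ω = 14213.8889×74/96 = 10956.5394 rpm, dir flips to −; running = −10956.5394
Stage 6 [96T→42T]: ω = 10956.5394×96/42 = 25043.5185 rpm, dir flips to +; running = +25043.5185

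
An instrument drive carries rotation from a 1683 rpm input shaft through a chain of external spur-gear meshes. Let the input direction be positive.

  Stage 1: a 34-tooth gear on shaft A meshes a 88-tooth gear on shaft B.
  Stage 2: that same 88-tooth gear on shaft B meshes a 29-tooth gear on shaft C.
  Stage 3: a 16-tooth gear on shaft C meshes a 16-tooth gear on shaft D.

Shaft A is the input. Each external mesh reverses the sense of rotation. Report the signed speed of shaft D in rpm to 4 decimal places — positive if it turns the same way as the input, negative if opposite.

Stage 1 [34T→88T]: ω = 1683.0000×34/88 = 650.2500 rpm, dir flips to −; running = −650.2500
Stage 2 [88T→29T]: ω = 650.2500×88/29 = 1973.1724 rpm, dir flips to +; running = +1973.1724
Stage 3 [16T→16T]: ω = 1973.1724×16/16 = 1973.1724 rpm, dir flips to −; running = −1973.1724

-1973.1724 rpm (opposite to input, |ω| = 1973.1724 rpm)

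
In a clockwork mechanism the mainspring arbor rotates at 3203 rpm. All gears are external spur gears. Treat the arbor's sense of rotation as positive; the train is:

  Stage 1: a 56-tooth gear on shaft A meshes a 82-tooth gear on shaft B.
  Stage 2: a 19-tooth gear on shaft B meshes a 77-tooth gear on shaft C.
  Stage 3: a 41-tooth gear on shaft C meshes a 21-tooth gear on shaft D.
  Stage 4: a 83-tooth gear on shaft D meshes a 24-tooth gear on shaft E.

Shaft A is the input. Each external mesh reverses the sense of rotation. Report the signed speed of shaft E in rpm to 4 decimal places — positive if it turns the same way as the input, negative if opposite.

Stage 1 [56T→82T]: ω = 3203.0000×56/82 = 2187.4146 rpm, dir flips to −; running = −2187.4146
Stage 2 [19T→77T]: ω = 2187.4146×19/77 = 539.7517 rpm, dir flips to +; running = +539.7517
Stage 3 [41T→21T]: ω = 539.7517×41/21 = 1053.8009 rpm, dir flips to −; running = −1053.8009
Stage 4 [83T→24T]: ω = 1053.8009×83/24 = 3644.3947 rpm, dir flips to +; running = +3644.3947

+3644.3947 rpm (same as input, |ω| = 3644.3947 rpm)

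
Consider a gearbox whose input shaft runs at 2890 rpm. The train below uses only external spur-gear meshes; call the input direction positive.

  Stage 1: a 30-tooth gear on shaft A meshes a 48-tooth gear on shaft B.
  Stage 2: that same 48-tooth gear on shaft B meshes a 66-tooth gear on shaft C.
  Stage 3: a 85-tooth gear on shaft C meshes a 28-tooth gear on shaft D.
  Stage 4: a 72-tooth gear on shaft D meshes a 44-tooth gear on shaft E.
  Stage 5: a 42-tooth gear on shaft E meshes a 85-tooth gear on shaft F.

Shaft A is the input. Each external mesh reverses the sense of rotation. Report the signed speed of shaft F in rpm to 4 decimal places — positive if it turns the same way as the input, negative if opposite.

-3224.3802 rpm (opposite to input, |ω| = 3224.3802 rpm)

Stage 1 [30T→48T]: ω = 2890.0000×30/48 = 1806.2500 rpm, dir flips to −; running = −1806.2500
Stage 2 [48T→66T]: ω = 1806.2500×48/66 = 1313.6364 rpm, dir flips to +; running = +1313.6364
Stage 3 [85T→28T]: ω = 1313.6364×85/28 = 3987.8247 rpm, dir flips to −; running = −3987.8247
Stage 4 [72T→44T]: ω = 3987.8247×72/44 = 6525.5313 rpm, dir flips to +; running = +6525.5313
Stage 5 [42T→85T]: ω = 6525.5313×42/85 = 3224.3802 rpm, dir flips to −; running = −3224.3802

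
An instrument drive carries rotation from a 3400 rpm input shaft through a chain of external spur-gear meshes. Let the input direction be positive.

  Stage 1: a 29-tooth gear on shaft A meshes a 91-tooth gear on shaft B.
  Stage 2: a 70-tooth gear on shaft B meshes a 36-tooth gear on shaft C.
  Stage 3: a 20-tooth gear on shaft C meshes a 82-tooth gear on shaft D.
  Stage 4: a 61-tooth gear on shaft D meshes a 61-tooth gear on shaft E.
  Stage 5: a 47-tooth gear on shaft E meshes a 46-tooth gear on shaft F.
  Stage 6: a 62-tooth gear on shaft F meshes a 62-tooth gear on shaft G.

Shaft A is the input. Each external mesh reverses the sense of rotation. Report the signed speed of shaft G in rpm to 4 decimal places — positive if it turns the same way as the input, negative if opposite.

+525.0338 rpm (same as input, |ω| = 525.0338 rpm)

Stage 1 [29T→91T]: ω = 3400.0000×29/91 = 1083.5165 rpm, dir flips to −; running = −1083.5165
Stage 2 [70T→36T]: ω = 1083.5165×70/36 = 2106.8376 rpm, dir flips to +; running = +2106.8376
Stage 3 [20T→82T]: ω = 2106.8376×20/82 = 513.8628 rpm, dir flips to −; running = −513.8628
Stage 4 [61T→61T]: ω = 513.8628×61/61 = 513.8628 rpm, dir flips to +; running = +513.8628
Stage 5 [47T→46T]: ω = 513.8628×47/46 = 525.0338 rpm, dir flips to −; running = −525.0338
Stage 6 [62T→62T]: ω = 525.0338×62/62 = 525.0338 rpm, dir flips to +; running = +525.0338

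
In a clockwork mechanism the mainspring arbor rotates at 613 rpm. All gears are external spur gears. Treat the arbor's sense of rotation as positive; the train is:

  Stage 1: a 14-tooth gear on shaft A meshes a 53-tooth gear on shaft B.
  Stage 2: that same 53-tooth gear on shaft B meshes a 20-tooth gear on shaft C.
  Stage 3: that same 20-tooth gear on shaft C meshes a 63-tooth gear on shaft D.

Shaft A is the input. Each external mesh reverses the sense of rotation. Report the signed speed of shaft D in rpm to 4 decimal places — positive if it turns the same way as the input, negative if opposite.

Stage 1 [14T→53T]: ω = 613.0000×14/53 = 161.9245 rpm, dir flips to −; running = −161.9245
Stage 2 [53T→20T]: ω = 161.9245×53/20 = 429.1000 rpm, dir flips to +; running = +429.1000
Stage 3 [20T→63T]: ω = 429.1000×20/63 = 136.2222 rpm, dir flips to −; running = −136.2222

-136.2222 rpm (opposite to input, |ω| = 136.2222 rpm)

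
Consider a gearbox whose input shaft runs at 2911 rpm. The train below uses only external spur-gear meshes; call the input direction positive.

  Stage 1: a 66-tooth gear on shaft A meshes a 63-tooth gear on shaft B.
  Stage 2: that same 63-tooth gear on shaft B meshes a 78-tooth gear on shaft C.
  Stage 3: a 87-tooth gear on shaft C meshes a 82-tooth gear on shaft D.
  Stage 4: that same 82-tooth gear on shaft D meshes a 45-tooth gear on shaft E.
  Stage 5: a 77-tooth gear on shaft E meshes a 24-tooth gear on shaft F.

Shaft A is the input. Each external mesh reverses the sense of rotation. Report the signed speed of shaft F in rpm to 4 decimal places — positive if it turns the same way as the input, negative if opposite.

-15278.3959 rpm (opposite to input, |ω| = 15278.3959 rpm)

Stage 1 [66T→63T]: ω = 2911.0000×66/63 = 3049.6190 rpm, dir flips to −; running = −3049.6190
Stage 2 [63T→78T]: ω = 3049.6190×63/78 = 2463.1538 rpm, dir flips to +; running = +2463.1538
Stage 3 [87T→82T]: ω = 2463.1538×87/82 = 2613.3462 rpm, dir flips to −; running = −2613.3462
Stage 4 [82T→45T]: ω = 2613.3462×82/45 = 4762.0974 rpm, dir flips to +; running = +4762.0974
Stage 5 [77T→24T]: ω = 4762.0974×77/24 = 15278.3959 rpm, dir flips to −; running = −15278.3959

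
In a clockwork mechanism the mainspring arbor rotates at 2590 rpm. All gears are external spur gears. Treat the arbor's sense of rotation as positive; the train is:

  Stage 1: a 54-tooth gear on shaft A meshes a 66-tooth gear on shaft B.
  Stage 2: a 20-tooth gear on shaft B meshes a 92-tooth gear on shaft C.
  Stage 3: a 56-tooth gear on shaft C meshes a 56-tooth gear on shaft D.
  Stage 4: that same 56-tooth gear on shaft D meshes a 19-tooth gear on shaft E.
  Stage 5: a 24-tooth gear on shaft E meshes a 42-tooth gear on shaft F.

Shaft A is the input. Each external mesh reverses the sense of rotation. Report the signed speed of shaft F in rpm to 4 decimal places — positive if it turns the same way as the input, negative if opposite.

-775.8685 rpm (opposite to input, |ω| = 775.8685 rpm)

Stage 1 [54T→66T]: ω = 2590.0000×54/66 = 2119.0909 rpm, dir flips to −; running = −2119.0909
Stage 2 [20T→92T]: ω = 2119.0909×20/92 = 460.6719 rpm, dir flips to +; running = +460.6719
Stage 3 [56T→56T]: ω = 460.6719×56/56 = 460.6719 rpm, dir flips to −; running = −460.6719
Stage 4 [56T→19T]: ω = 460.6719×56/19 = 1357.7699 rpm, dir flips to +; running = +1357.7699
Stage 5 [24T→42T]: ω = 1357.7699×24/42 = 775.8685 rpm, dir flips to −; running = −775.8685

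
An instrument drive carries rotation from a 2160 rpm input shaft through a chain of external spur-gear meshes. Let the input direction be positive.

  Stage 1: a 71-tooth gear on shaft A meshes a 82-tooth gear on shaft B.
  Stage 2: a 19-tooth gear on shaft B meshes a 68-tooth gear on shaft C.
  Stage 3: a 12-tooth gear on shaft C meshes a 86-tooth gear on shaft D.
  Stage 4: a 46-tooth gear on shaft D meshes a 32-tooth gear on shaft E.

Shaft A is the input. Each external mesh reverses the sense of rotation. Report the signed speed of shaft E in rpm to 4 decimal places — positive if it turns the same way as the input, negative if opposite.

+104.8174 rpm (same as input, |ω| = 104.8174 rpm)

Stage 1 [71T→82T]: ω = 2160.0000×71/82 = 1870.2439 rpm, dir flips to −; running = −1870.2439
Stage 2 [19T→68T]: ω = 1870.2439×19/68 = 522.5681 rpm, dir flips to +; running = +522.5681
Stage 3 [12T→86T]: ω = 522.5681×12/86 = 72.9165 rpm, dir flips to −; running = −72.9165
Stage 4 [46T→32T]: ω = 72.9165×46/32 = 104.8174 rpm, dir flips to +; running = +104.8174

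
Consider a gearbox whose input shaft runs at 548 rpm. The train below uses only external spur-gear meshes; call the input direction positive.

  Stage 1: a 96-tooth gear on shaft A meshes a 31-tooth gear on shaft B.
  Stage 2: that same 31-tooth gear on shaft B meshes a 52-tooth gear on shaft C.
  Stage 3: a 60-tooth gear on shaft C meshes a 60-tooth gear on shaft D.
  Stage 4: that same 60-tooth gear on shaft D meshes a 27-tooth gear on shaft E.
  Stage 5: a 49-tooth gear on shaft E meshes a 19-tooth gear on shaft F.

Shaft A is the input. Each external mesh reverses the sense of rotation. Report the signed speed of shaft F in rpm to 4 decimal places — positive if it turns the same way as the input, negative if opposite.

Stage 1 [96T→31T]: ω = 548.0000×96/31 = 1697.0323 rpm, dir flips to −; running = −1697.0323
Stage 2 [31T→52T]: ω = 1697.0323×31/52 = 1011.6923 rpm, dir flips to +; running = +1011.6923
Stage 3 [60T→60T]: ω = 1011.6923×60/60 = 1011.6923 rpm, dir flips to −; running = −1011.6923
Stage 4 [60T→27T]: ω = 1011.6923×60/27 = 2248.2051 rpm, dir flips to +; running = +2248.2051
Stage 5 [49T→19T]: ω = 2248.2051×49/19 = 5798.0027 rpm, dir flips to −; running = −5798.0027

-5798.0027 rpm (opposite to input, |ω| = 5798.0027 rpm)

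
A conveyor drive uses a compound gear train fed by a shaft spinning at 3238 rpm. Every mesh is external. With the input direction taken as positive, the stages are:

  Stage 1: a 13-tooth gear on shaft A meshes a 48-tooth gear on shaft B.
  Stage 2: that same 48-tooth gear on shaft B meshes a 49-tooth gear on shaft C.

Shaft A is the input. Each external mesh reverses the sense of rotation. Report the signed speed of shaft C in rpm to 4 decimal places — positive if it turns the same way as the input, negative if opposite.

Stage 1 [13T→48T]: ω = 3238.0000×13/48 = 876.9583 rpm, dir flips to −; running = −876.9583
Stage 2 [48T→49T]: ω = 876.9583×48/49 = 859.0612 rpm, dir flips to +; running = +859.0612

+859.0612 rpm (same as input, |ω| = 859.0612 rpm)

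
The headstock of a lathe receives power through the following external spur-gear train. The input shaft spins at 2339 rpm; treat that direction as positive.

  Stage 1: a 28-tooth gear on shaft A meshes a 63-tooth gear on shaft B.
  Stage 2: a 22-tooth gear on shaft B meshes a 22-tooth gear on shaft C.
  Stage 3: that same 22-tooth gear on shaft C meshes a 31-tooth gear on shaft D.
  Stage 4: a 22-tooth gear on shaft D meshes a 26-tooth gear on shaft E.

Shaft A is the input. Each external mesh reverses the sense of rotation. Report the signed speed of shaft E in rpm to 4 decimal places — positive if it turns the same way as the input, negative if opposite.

Stage 1 [28T→63T]: ω = 2339.0000×28/63 = 1039.5556 rpm, dir flips to −; running = −1039.5556
Stage 2 [22T→22T]: ω = 1039.5556×22/22 = 1039.5556 rpm, dir flips to +; running = +1039.5556
Stage 3 [22T→31T]: ω = 1039.5556×22/31 = 737.7491 rpm, dir flips to −; running = −737.7491
Stage 4 [22T→26T]: ω = 737.7491×22/26 = 624.2492 rpm, dir flips to +; running = +624.2492

+624.2492 rpm (same as input, |ω| = 624.2492 rpm)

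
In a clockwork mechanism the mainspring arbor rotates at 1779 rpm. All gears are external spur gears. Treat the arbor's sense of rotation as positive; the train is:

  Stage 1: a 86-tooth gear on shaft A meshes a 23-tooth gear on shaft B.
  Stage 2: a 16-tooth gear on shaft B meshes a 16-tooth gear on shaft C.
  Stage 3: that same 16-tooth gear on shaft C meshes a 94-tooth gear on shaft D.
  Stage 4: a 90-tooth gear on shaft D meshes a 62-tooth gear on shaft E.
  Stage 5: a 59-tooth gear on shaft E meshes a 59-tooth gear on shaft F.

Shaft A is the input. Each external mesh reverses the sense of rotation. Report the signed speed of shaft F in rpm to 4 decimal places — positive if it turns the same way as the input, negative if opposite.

-1643.5749 rpm (opposite to input, |ω| = 1643.5749 rpm)

Stage 1 [86T→23T]: ω = 1779.0000×86/23 = 6651.9130 rpm, dir flips to −; running = −6651.9130
Stage 2 [16T→16T]: ω = 6651.9130×16/16 = 6651.9130 rpm, dir flips to +; running = +6651.9130
Stage 3 [16T→94T]: ω = 6651.9130×16/94 = 1132.2405 rpm, dir flips to −; running = −1132.2405
Stage 4 [90T→62T]: ω = 1132.2405×90/62 = 1643.5749 rpm, dir flips to +; running = +1643.5749
Stage 5 [59T→59T]: ω = 1643.5749×59/59 = 1643.5749 rpm, dir flips to −; running = −1643.5749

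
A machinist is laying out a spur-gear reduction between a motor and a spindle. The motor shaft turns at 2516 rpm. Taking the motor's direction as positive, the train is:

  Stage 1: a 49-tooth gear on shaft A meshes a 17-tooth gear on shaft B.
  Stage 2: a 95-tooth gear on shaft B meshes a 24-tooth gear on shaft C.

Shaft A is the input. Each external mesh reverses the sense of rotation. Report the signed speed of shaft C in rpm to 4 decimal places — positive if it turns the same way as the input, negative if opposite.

+28705.8333 rpm (same as input, |ω| = 28705.8333 rpm)

Stage 1 [49T→17T]: ω = 2516.0000×49/17 = 7252.0000 rpm, dir flips to −; running = −7252.0000
Stage 2 [95T→24T]: ω = 7252.0000×95/24 = 28705.8333 rpm, dir flips to +; running = +28705.8333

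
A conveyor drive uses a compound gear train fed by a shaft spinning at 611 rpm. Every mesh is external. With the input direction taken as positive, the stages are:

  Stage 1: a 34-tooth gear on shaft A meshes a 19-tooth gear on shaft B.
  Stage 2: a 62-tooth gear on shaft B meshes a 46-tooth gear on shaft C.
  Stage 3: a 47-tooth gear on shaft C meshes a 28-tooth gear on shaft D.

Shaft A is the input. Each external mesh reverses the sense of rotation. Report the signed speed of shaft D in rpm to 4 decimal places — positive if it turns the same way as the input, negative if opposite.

-2473.6612 rpm (opposite to input, |ω| = 2473.6612 rpm)

Stage 1 [34T→19T]: ω = 611.0000×34/19 = 1093.3684 rpm, dir flips to −; running = −1093.3684
Stage 2 [62T→46T]: ω = 1093.3684×62/46 = 1473.6705 rpm, dir flips to +; running = +1473.6705
Stage 3 [47T→28T]: ω = 1473.6705×47/28 = 2473.6612 rpm, dir flips to −; running = −2473.6612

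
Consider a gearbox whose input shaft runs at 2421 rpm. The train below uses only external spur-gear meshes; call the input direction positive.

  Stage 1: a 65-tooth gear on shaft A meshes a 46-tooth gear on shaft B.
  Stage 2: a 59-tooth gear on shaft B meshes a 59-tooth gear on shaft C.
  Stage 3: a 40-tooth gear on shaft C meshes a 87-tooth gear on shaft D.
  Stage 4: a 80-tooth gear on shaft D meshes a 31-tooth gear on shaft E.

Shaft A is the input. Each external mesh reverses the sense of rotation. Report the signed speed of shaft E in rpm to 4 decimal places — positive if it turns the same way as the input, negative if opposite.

+4059.0028 rpm (same as input, |ω| = 4059.0028 rpm)

Stage 1 [65T→46T]: ω = 2421.0000×65/46 = 3420.9783 rpm, dir flips to −; running = −3420.9783
Stage 2 [59T→59T]: ω = 3420.9783×59/59 = 3420.9783 rpm, dir flips to +; running = +3420.9783
Stage 3 [40T→87T]: ω = 3420.9783×40/87 = 1572.8636 rpm, dir flips to −; running = −1572.8636
Stage 4 [80T→31T]: ω = 1572.8636×80/31 = 4059.0028 rpm, dir flips to +; running = +4059.0028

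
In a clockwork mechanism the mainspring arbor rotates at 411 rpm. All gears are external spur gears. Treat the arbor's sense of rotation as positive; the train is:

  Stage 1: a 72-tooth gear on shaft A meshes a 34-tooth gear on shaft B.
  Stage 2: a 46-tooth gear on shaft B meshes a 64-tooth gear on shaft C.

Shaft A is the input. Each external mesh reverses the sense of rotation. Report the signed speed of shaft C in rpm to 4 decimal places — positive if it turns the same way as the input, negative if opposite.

+625.5662 rpm (same as input, |ω| = 625.5662 rpm)

Stage 1 [72T→34T]: ω = 411.0000×72/34 = 870.3529 rpm, dir flips to −; running = −870.3529
Stage 2 [46T→64T]: ω = 870.3529×46/64 = 625.5662 rpm, dir flips to +; running = +625.5662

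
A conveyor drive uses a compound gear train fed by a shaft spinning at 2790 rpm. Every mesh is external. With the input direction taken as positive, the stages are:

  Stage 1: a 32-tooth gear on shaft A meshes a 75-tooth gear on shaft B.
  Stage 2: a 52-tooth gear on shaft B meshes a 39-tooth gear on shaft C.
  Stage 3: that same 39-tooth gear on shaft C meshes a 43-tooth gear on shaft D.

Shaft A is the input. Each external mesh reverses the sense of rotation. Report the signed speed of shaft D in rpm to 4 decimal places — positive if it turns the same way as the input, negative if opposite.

-1439.5535 rpm (opposite to input, |ω| = 1439.5535 rpm)

Stage 1 [32T→75T]: ω = 2790.0000×32/75 = 1190.4000 rpm, dir flips to −; running = −1190.4000
Stage 2 [52T→39T]: ω = 1190.4000×52/39 = 1587.2000 rpm, dir flips to +; running = +1587.2000
Stage 3 [39T→43T]: ω = 1587.2000×39/43 = 1439.5535 rpm, dir flips to −; running = −1439.5535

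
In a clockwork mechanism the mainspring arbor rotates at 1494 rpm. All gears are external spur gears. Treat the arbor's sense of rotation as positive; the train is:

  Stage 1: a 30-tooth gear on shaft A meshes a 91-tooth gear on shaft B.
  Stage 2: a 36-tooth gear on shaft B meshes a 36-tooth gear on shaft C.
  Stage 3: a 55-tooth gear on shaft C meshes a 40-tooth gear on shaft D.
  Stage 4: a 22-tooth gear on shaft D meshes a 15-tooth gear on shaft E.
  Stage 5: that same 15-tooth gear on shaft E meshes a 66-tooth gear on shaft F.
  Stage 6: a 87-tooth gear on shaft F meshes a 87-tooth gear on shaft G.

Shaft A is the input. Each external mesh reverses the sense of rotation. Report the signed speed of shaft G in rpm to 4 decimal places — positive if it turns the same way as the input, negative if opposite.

Stage 1 [30T→91T]: ω = 1494.0000×30/91 = 492.5275 rpm, dir flips to −; running = −492.5275
Stage 2 [36T→36T]: ω = 492.5275×36/36 = 492.5275 rpm, dir flips to +; running = +492.5275
Stage 3 [55T→40T]: ω = 492.5275×55/40 = 677.2253 rpm, dir flips to −; running = −677.2253
Stage 4 [22T→15T]: ω = 677.2253×22/15 = 993.2637 rpm, dir flips to +; running = +993.2637
Stage 5 [15T→66T]: ω = 993.2637×15/66 = 225.7418 rpm, dir flips to −; running = −225.7418
Stage 6 [87T→87T]: ω = 225.7418×87/87 = 225.7418 rpm, dir flips to +; running = +225.7418

+225.7418 rpm (same as input, |ω| = 225.7418 rpm)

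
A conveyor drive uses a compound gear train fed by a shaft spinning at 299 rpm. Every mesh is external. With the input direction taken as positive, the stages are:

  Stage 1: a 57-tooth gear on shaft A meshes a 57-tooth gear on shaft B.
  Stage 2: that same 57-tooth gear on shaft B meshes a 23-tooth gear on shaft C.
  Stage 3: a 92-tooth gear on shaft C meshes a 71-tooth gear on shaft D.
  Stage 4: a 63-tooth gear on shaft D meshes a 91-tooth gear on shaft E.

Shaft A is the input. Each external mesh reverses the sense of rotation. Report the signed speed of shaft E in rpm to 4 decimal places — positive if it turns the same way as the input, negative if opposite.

Stage 1 [57T→57T]: ω = 299.0000×57/57 = 299.0000 rpm, dir flips to −; running = −299.0000
Stage 2 [57T→23T]: ω = 299.0000×57/23 = 741.0000 rpm, dir flips to +; running = +741.0000
Stage 3 [92T→71T]: ω = 741.0000×92/71 = 960.1690 rpm, dir flips to −; running = −960.1690
Stage 4 [63T→91T]: ω = 960.1690×63/91 = 664.7324 rpm, dir flips to +; running = +664.7324

+664.7324 rpm (same as input, |ω| = 664.7324 rpm)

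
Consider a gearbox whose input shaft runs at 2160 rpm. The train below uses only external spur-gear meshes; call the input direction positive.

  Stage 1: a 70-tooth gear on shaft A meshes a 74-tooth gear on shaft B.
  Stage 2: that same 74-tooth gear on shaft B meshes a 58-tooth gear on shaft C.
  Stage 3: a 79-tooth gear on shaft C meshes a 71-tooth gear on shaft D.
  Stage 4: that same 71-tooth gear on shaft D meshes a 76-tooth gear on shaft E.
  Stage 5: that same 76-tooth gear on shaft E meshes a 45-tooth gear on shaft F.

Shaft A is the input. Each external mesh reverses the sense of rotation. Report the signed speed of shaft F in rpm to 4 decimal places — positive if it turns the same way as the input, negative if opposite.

Stage 1 [70T→74T]: ω = 2160.0000×70/74 = 2043.2432 rpm, dir flips to −; running = −2043.2432
Stage 2 [74T→58T]: ω = 2043.2432×74/58 = 2606.8966 rpm, dir flips to +; running = +2606.8966
Stage 3 [79T→71T]: ω = 2606.8966×79/71 = 2900.6314 rpm, dir flips to −; running = −2900.6314
Stage 4 [71T→76T]: ω = 2900.6314×71/76 = 2709.8004 rpm, dir flips to +; running = +2709.8004
Stage 5 [76T→45T]: ω = 2709.8004×76/45 = 4576.5517 rpm, dir flips to −; running = −4576.5517

-4576.5517 rpm (opposite to input, |ω| = 4576.5517 rpm)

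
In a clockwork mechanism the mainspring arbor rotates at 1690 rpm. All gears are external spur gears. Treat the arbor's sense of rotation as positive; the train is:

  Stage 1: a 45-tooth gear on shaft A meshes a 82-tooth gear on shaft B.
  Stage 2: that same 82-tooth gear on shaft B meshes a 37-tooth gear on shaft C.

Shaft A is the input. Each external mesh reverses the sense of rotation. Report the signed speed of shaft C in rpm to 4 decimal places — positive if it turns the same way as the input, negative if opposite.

Stage 1 [45T→82T]: ω = 1690.0000×45/82 = 927.4390 rpm, dir flips to −; running = −927.4390
Stage 2 [82T→37T]: ω = 927.4390×82/37 = 2055.4054 rpm, dir flips to +; running = +2055.4054

+2055.4054 rpm (same as input, |ω| = 2055.4054 rpm)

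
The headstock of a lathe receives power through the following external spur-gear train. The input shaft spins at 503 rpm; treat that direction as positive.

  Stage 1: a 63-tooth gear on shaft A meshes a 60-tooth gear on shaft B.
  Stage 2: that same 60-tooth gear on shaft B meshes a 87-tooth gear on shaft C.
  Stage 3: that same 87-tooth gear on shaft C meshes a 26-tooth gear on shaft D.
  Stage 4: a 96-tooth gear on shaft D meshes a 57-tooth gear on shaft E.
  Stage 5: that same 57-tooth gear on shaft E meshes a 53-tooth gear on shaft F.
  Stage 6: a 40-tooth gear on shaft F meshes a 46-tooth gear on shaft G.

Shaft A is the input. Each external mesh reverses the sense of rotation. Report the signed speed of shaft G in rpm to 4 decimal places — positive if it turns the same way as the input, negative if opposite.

Stage 1 [63T→60T]: ω = 503.0000×63/60 = 528.1500 rpm, dir flips to −; running = −528.1500
Stage 2 [60T→87T]: ω = 528.1500×60/87 = 364.2414 rpm, dir flips to +; running = +364.2414
Stage 3 [87T→26T]: ω = 364.2414×87/26 = 1218.8077 rpm, dir flips to −; running = −1218.8077
Stage 4 [96T→57T]: ω = 1218.8077×96/57 = 2052.7287 rpm, dir flips to +; running = +2052.7287
Stage 5 [57T→53T]: ω = 2052.7287×57/53 = 2207.6517 rpm, dir flips to −; running = −2207.6517
Stage 6 [40T→46T]: ω = 2207.6517×40/46 = 1919.6971 rpm, dir flips to +; running = +1919.6971

+1919.6971 rpm (same as input, |ω| = 1919.6971 rpm)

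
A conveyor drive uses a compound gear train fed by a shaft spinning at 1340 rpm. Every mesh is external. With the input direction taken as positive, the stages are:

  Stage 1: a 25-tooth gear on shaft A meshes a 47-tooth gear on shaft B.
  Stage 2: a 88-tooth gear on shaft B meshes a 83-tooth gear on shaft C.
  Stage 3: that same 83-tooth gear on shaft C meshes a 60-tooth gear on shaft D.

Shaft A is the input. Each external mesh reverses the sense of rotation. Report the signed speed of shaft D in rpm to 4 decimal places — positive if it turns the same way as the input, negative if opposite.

-1045.3901 rpm (opposite to input, |ω| = 1045.3901 rpm)

Stage 1 [25T→47T]: ω = 1340.0000×25/47 = 712.7660 rpm, dir flips to −; running = −712.7660
Stage 2 [88T→83T]: ω = 712.7660×88/83 = 755.7037 rpm, dir flips to +; running = +755.7037
Stage 3 [83T→60T]: ω = 755.7037×83/60 = 1045.3901 rpm, dir flips to −; running = −1045.3901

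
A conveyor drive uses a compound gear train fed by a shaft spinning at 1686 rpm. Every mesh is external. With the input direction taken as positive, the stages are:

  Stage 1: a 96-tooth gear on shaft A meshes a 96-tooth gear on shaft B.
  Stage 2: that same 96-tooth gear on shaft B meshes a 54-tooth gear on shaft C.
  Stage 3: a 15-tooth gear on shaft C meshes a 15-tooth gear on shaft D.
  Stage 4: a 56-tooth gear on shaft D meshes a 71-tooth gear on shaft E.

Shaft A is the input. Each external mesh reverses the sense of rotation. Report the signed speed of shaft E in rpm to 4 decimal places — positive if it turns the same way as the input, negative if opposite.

+2364.0939 rpm (same as input, |ω| = 2364.0939 rpm)

Stage 1 [96T→96T]: ω = 1686.0000×96/96 = 1686.0000 rpm, dir flips to −; running = −1686.0000
Stage 2 [96T→54T]: ω = 1686.0000×96/54 = 2997.3333 rpm, dir flips to +; running = +2997.3333
Stage 3 [15T→15T]: ω = 2997.3333×15/15 = 2997.3333 rpm, dir flips to −; running = −2997.3333
Stage 4 [56T→71T]: ω = 2997.3333×56/71 = 2364.0939 rpm, dir flips to +; running = +2364.0939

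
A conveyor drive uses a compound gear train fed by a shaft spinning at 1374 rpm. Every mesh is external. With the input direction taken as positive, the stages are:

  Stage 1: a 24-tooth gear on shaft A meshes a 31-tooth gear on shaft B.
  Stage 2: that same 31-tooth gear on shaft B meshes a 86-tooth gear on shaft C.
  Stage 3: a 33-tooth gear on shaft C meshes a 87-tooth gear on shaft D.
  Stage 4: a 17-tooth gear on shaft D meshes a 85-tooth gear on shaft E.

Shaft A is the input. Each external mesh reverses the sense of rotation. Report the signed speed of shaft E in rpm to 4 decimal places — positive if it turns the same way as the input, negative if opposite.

+29.0887 rpm (same as input, |ω| = 29.0887 rpm)

Stage 1 [24T→31T]: ω = 1374.0000×24/31 = 1063.7419 rpm, dir flips to −; running = −1063.7419
Stage 2 [31T→86T]: ω = 1063.7419×31/86 = 383.4419 rpm, dir flips to +; running = +383.4419
Stage 3 [33T→87T]: ω = 383.4419×33/87 = 145.4435 rpm, dir flips to −; running = −145.4435
Stage 4 [17T→85T]: ω = 145.4435×17/85 = 29.0887 rpm, dir flips to +; running = +29.0887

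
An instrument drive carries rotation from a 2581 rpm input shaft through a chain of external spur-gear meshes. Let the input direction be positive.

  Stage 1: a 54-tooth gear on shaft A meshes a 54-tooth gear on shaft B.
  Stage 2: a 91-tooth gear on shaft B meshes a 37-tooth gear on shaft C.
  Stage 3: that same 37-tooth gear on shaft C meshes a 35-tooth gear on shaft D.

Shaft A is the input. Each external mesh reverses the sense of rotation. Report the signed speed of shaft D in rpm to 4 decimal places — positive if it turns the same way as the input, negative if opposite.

-6710.6000 rpm (opposite to input, |ω| = 6710.6000 rpm)

Stage 1 [54T→54T]: ω = 2581.0000×54/54 = 2581.0000 rpm, dir flips to −; running = −2581.0000
Stage 2 [91T→37T]: ω = 2581.0000×91/37 = 6347.8649 rpm, dir flips to +; running = +6347.8649
Stage 3 [37T→35T]: ω = 6347.8649×37/35 = 6710.6000 rpm, dir flips to −; running = −6710.6000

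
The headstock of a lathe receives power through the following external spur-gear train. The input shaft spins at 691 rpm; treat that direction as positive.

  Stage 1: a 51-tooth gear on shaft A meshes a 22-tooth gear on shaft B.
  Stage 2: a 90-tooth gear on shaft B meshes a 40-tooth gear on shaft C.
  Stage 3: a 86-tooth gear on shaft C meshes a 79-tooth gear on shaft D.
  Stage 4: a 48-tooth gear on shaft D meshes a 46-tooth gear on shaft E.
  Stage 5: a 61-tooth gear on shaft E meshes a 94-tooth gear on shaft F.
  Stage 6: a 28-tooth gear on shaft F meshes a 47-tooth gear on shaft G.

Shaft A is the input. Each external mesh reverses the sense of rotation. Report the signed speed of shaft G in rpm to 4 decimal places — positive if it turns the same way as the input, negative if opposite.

Stage 1 [51T→22T]: ω = 691.0000×51/22 = 1601.8636 rpm, dir flips to −; running = −1601.8636
Stage 2 [90T→40T]: ω = 1601.8636×90/40 = 3604.1932 rpm, dir flips to +; running = +3604.1932
Stage 3 [86T→79T]: ω = 3604.1932×86/79 = 3923.5521 rpm, dir flips to −; running = −3923.5521
Stage 4 [48T→46T]: ω = 3923.5521×48/46 = 4094.1413 rpm, dir flips to +; running = +4094.1413
Stage 5 [61T→94T]: ω = 4094.1413×61/94 = 2656.8364 rpm, dir flips to −; running = −2656.8364
Stage 6 [28T→47T]: ω = 2656.8364×28/47 = 1582.7961 rpm, dir flips to +; running = +1582.7961

+1582.7961 rpm (same as input, |ω| = 1582.7961 rpm)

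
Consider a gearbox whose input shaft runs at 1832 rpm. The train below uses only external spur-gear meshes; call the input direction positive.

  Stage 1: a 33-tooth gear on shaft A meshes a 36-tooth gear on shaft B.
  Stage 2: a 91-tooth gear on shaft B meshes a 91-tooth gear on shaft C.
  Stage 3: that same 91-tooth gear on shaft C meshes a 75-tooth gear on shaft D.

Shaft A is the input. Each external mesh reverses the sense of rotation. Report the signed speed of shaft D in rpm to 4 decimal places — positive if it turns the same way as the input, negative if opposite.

-2037.5911 rpm (opposite to input, |ω| = 2037.5911 rpm)

Stage 1 [33T→36T]: ω = 1832.0000×33/36 = 1679.3333 rpm, dir flips to −; running = −1679.3333
Stage 2 [91T→91T]: ω = 1679.3333×91/91 = 1679.3333 rpm, dir flips to +; running = +1679.3333
Stage 3 [91T→75T]: ω = 1679.3333×91/75 = 2037.5911 rpm, dir flips to −; running = −2037.5911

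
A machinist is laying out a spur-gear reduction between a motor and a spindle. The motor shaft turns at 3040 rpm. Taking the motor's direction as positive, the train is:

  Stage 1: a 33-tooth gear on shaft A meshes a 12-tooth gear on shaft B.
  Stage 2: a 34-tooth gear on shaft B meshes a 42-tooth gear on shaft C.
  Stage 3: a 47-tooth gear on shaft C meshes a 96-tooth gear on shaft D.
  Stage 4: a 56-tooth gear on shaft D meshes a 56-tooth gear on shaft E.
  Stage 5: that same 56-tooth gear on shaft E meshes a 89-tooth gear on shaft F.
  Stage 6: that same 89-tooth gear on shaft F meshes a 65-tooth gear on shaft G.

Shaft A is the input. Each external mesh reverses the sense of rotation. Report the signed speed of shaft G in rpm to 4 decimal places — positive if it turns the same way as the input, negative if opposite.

Stage 1 [33T→12T]: ω = 3040.0000×33/12 = 8360.0000 rpm, dir flips to −; running = −8360.0000
Stage 2 [34T→42T]: ω = 8360.0000×34/42 = 6767.6190 rpm, dir flips to +; running = +6767.6190
Stage 3 [47T→96T]: ω = 6767.6190×47/96 = 3313.3135 rpm, dir flips to −; running = −3313.3135
Stage 4 [56T→56T]: ω = 3313.3135×56/56 = 3313.3135 rpm, dir flips to +; running = +3313.3135
Stage 5 [56T→89T]: ω = 3313.3135×56/89 = 2084.7815 rpm, dir flips to −; running = −2084.7815
Stage 6 [89T→65T]: ω = 2084.7815×89/65 = 2854.5470 rpm, dir flips to +; running = +2854.5470

+2854.5470 rpm (same as input, |ω| = 2854.5470 rpm)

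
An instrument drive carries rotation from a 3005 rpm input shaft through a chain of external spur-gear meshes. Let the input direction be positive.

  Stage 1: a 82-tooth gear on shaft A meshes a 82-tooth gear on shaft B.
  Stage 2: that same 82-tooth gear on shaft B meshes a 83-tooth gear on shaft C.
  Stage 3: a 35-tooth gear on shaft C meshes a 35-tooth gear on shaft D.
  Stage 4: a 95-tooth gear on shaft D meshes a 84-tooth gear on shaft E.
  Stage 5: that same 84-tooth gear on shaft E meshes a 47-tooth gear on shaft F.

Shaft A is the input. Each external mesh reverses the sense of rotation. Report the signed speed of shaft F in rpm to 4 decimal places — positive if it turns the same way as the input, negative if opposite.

Stage 1 [82T→82T]: ω = 3005.0000×82/82 = 3005.0000 rpm, dir flips to −; running = −3005.0000
Stage 2 [82T→83T]: ω = 3005.0000×82/83 = 2968.7952 rpm, dir flips to +; running = +2968.7952
Stage 3 [35T→35T]: ω = 2968.7952×35/35 = 2968.7952 rpm, dir flips to −; running = −2968.7952
Stage 4 [95T→84T]: ω = 2968.7952×95/84 = 3357.5660 rpm, dir flips to +; running = +3357.5660
Stage 5 [84T→47T]: ω = 3357.5660×84/47 = 6000.7562 rpm, dir flips to −; running = −6000.7562

-6000.7562 rpm (opposite to input, |ω| = 6000.7562 rpm)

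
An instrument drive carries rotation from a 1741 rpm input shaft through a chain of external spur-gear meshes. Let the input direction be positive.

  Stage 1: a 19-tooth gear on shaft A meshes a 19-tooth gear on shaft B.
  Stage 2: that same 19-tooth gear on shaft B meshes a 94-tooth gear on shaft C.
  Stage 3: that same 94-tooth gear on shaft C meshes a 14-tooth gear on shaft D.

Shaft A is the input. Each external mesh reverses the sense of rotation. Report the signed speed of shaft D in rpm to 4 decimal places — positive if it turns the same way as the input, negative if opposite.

Stage 1 [19T→19T]: ω = 1741.0000×19/19 = 1741.0000 rpm, dir flips to −; running = −1741.0000
Stage 2 [19T→94T]: ω = 1741.0000×19/94 = 351.9043 rpm, dir flips to +; running = +351.9043
Stage 3 [94T→14T]: ω = 351.9043×94/14 = 2362.7857 rpm, dir flips to −; running = −2362.7857

-2362.7857 rpm (opposite to input, |ω| = 2362.7857 rpm)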